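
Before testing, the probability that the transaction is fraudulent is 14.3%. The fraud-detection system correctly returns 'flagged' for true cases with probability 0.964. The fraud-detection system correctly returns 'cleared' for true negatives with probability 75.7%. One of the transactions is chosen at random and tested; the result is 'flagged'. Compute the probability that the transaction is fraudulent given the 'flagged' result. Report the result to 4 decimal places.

P(H | E) ≈ 0.3983

Write H for 'the transaction is fraudulent'. Prior odds H:¬H = 0.143/0.857 = 0.16686. For the 'flagged' outcome, the likelihood ratio is 0.964/0.243 = 3.9671.
Posterior odds = 0.16686 × 3.9671 = 0.66195, so P(H|E) = 0.66195/(1+0.66195) = 0.3983.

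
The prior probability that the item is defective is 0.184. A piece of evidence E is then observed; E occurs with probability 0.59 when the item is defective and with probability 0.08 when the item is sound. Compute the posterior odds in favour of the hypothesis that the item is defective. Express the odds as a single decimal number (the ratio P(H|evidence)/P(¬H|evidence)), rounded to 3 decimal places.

Posterior odds ≈ 1.663

Prior odds = 0.184/(1−0.184) = 0.22549.
Likelihood ratio for E = 0.59/0.08 = 7.3750.
Posterior odds = prior odds × LR = 1.6630.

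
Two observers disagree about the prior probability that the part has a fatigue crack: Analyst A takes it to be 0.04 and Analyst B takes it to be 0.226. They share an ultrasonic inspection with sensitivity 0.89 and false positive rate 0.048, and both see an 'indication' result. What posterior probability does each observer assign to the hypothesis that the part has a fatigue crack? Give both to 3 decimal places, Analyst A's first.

Analyst A: 0.436; Analyst B: 0.844

P('+'|H) = 0.89, P('+'|¬H) = 0.048.
Analyst A: numerator 0.89·0.04 = 0.035600; evidence = 0.035600+0.048·0.96 = 0.081680; posterior = 0.436.
Analyst B: numerator 0.89·0.226 = 0.20114; evidence = 0.20114+0.048·0.774 = 0.23829; posterior = 0.844.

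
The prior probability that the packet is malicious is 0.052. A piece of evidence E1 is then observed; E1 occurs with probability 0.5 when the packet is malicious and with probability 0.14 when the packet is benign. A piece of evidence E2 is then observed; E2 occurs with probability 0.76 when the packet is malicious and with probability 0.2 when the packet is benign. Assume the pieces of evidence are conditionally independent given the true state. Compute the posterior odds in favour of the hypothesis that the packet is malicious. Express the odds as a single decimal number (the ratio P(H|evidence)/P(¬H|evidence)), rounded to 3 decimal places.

Prior odds = 0.052/(1−0.052) = 0.054852. In log-odds, ln(0.054852) = -2.9031.
Add log likelihood ratios: ln(3.5714) + ln(3.8000) = 2.6080.
Posterior log-odds = -0.29514, so posterior odds = exp(-0.29514) = 0.74442.

Posterior odds ≈ 0.744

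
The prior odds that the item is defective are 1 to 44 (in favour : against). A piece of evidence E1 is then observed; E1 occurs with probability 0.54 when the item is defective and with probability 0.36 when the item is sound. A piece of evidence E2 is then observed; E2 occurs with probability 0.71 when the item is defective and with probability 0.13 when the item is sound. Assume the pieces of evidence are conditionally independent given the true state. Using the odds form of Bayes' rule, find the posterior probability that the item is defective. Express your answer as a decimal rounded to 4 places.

Posterior probability ≈ 0.1570

Prior odds = 1/44 = 0.022727.
Likelihood ratio for E1 = 0.54/0.36 = 1.5000.
Likelihood ratio for E2 = 0.71/0.13 = 5.4615.
Posterior odds = prior odds × LR₁ × LR₂ = 0.18619.
Posterior probability = odds/(1+odds) = 0.18619/1.1862 = 0.1570.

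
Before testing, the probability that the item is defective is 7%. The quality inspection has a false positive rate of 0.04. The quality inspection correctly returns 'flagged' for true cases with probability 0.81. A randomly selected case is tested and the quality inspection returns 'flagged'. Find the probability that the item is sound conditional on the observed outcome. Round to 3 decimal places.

P(¬H | E) ≈ 0.396

Let H be the event that the item is defective. P(H) = 0.07, so P(¬H) = 0.93. With E the 'flagged' result, P(E|H) = 0.81 and P(E|¬H) = 0.04.
P(E) = 0.81·0.07 + 0.04·0.93 = 0.056700 + 0.037200 = 0.093900.
By Bayes' theorem, P(H|E) = 0.056700 / 0.093900 = 0.604. Hence P(¬H|E) = 1 − 0.604 = 0.396.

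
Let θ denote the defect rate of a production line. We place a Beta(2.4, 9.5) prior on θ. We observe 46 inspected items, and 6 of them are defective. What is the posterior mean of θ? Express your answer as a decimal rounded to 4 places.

Posterior mean ≈ 0.1451

The binomial likelihood is conjugate to the Beta prior: with 6 successes and 40 failures, the posterior is Beta(2.4+6, 9.5+40) = Beta(8.4, 49.5).
E[θ | data] = 8.4/(8.4+49.5) = 0.1451.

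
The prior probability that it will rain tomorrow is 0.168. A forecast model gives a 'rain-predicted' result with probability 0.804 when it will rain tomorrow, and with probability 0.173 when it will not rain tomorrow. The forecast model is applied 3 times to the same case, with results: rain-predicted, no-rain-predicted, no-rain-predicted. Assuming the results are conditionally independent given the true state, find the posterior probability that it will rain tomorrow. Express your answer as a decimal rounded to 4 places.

Let H be the event that it will rain tomorrow; start with P(H) = 0.168. P('rain-predicted'|H) = 0.804, P('rain-predicted'|¬H) = 0.173.
Update on result 1 ('rain-predicted'): P(H) ← 0.804·0.1680 / (0.804·0.1680 + 0.173·0.8320) = 0.13507/0.27901 = 0.4841.
Update on result 2 ('no-rain-predicted'): P(H) ← 0.196·0.4841 / (0.196·0.4841 + 0.827·0.5159) = 0.094887/0.52152 = 0.1819.
Update on result 3 ('no-rain-predicted'): P(H) ← 0.196·0.1819 / (0.196·0.1819 + 0.827·0.8181) = 0.035660/0.71220 = 0.0501.

Posterior P(H) ≈ 0.0501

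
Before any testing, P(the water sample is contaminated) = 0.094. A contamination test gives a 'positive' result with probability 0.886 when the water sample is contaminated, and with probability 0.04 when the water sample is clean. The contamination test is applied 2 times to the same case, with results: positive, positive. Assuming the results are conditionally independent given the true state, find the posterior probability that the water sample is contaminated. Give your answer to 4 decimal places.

With H the event that the water sample is contaminated, the joint likelihood of the observed sequence is P(data|H) = 0.886·0.886 = 0.78500 and P(data|¬H) = 0.04·0.04 = 0.0016000.
Bayes: P(H|data) = 0.094·0.78500 / (0.094·0.78500 + 0.906·0.0016000) = 0.073790/0.075239 = 0.9807.

Posterior P(H) ≈ 0.9807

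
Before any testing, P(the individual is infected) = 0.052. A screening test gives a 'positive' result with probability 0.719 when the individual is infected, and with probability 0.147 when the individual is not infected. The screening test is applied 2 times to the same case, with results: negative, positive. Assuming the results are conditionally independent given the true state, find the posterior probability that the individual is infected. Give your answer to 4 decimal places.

With H the event that the individual is infected, the joint likelihood of the observed sequence is P(data|H) = 0.281·0.719 = 0.20204 and P(data|¬H) = 0.853·0.147 = 0.12539.
Bayes: P(H|data) = 0.052·0.20204 / (0.052·0.20204 + 0.948·0.12539) = 0.010506/0.12938 = 0.0812.

Posterior P(H) ≈ 0.0812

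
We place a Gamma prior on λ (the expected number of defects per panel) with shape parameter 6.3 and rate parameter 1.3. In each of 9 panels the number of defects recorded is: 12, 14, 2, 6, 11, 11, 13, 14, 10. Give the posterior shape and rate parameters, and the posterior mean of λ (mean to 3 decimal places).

Total count ∑xᵢ = 93 over n = 9 panels.
Gamma is conjugate to the Poisson likelihood: posterior is Gamma(shape = 6.3+93 = 99.3, rate = 1.3+9 = 10.3).
Posterior mean = shape/rate = 99.3/10.3 = 9.641.

Posterior: Gamma(shape=99.3, rate=10.3); mean ≈ 9.641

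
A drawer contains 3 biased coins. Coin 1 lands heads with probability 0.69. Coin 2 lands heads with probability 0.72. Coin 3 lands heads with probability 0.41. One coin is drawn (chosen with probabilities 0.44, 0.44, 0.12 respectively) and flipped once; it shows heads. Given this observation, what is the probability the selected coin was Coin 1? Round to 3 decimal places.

P(heads|C1) = 0.69; P(heads|C2) = 0.72; P(heads|C3) = 0.41.
Prior × likelihood for each source: 0.44·0.69=0.3036, 0.44·0.72=0.3168, 0.12·0.41=0.04920. Summing gives P(heads) = 0.66960.
P(Coin 1 | heads) = 0.3036 / 0.66960 = 0.453.

Posterior probability ≈ 0.453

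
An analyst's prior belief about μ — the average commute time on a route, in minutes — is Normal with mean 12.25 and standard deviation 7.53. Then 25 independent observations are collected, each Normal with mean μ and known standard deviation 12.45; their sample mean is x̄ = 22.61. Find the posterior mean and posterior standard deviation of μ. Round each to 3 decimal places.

Posterior mean ≈ 21.589; posterior SD ≈ 2.364

With known σ, the Normal prior is conjugate. Weight on the data is w = (n/σ²)/(n/σ² + 1/τ₀²) = 0.161288/(0.161288+0.0176364) = 0.90143.
Posterior mean = w·x̄ + (1−w)·μ₀ = 0.90143·22.61 + 0.098569·12.25 = 21.589. Posterior variance = 1/(0.161288+0.0176364) = 5.58896, so SD = 2.364.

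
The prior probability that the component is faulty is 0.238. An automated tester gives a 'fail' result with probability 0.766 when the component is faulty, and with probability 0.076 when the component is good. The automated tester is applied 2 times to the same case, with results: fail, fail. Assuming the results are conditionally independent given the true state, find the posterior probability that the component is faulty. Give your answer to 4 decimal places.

Let H be the event that the component is faulty; start with P(H) = 0.238. P('fail'|H) = 0.766, P('fail'|¬H) = 0.076.
Update on result 1 ('fail'): P(H) ← 0.766·0.2380 / (0.766·0.2380 + 0.076·0.7620) = 0.18231/0.24022 = 0.7589.
Update on result 2 ('fail'): P(H) ← 0.766·0.7589 / (0.766·0.7589 + 0.076·0.2411) = 0.58133/0.59966 = 0.9694.

Posterior P(H) ≈ 0.9694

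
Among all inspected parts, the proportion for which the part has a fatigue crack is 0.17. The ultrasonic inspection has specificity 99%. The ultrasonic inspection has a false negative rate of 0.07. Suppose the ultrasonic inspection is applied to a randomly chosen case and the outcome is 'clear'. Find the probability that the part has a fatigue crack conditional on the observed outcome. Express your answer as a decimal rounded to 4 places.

Let H be the event that the part has a fatigue crack. P(H) = 0.17, so P(¬H) = 0.83. With E the 'clear' result, P(E|H) = 0.07 and P(E|¬H) = 0.99.
P(E) = 0.07·0.17 + 0.99·0.83 = 0.011900 + 0.82170 = 0.83360.
By Bayes' theorem, P(H|E) = 0.011900 / 0.83360 = 0.0143.

P(H | E) ≈ 0.0143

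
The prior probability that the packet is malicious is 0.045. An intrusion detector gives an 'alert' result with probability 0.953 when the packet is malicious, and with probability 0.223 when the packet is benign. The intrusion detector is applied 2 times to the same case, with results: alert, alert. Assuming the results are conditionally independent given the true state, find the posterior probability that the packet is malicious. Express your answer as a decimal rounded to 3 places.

Let H be the event that the packet is malicious; start with P(H) = 0.045. P('alert'|H) = 0.953, P('alert'|¬H) = 0.223.
Update on result 1 ('alert'): P(H) ← 0.953·0.0450 / (0.953·0.0450 + 0.223·0.9550) = 0.042885/0.25585 = 0.1676.
Update on result 2 ('alert'): P(H) ← 0.953·0.1676 / (0.953·0.1676 + 0.223·0.8324) = 0.15974/0.34536 = 0.4625.

Posterior P(H) ≈ 0.463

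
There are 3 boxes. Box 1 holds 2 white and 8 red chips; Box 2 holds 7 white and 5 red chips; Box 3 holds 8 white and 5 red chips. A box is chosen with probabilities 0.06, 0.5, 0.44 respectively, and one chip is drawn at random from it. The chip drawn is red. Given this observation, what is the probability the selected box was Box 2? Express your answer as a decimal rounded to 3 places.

Posterior probability ≈ 0.490

P(red|Box 1) = 0.8; P(red|Box 2) = 0.4167; P(red|Box 3) = 0.3846.
Prior × likelihood for each source: 0.06·0.8=0.04800, 0.5·0.4167=0.2083, 0.44·0.3846=0.1692. Summing gives P(red) = 0.42556.
P(Box 2 | red) = 0.2083 / 0.42556 = 0.490.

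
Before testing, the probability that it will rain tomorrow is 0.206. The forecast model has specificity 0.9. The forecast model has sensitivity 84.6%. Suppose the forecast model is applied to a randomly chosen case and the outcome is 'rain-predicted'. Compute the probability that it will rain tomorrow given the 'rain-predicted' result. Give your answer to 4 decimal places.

Let H be the event that it will rain tomorrow. P(H) = 0.206, so P(¬H) = 0.794. With E the 'rain-predicted' result, P(E|H) = 0.846 and P(E|¬H) = 0.1.
P(E) = 0.846·0.206 + 0.1·0.794 = 0.17428 + 0.079400 = 0.25368.
By Bayes' theorem, P(H|E) = 0.17428 / 0.25368 = 0.6870.

P(H | E) ≈ 0.6870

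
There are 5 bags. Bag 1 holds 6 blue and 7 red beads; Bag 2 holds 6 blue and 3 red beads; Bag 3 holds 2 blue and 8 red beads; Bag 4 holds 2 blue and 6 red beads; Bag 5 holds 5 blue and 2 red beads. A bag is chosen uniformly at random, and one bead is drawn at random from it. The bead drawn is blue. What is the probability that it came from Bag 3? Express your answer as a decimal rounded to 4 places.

P(blue|Bag 1) = 0.4615; P(blue|Bag 2) = 0.6667; P(blue|Bag 3) = 0.2; P(blue|Bag 4) = 0.25; P(blue|Bag 5) = 0.7143.
Prior × likelihood for each source: 0.2·0.4615=0.09231, 0.2·0.6667=0.1333, 0.2·0.2=0.04000, 0.2·0.25=0.05000, 0.2·0.7143=0.1429. Summing gives P(blue) = 0.45850.
P(Bag 3 | blue) = 0.04000 / 0.45850 = 0.0872.

Posterior probability ≈ 0.0872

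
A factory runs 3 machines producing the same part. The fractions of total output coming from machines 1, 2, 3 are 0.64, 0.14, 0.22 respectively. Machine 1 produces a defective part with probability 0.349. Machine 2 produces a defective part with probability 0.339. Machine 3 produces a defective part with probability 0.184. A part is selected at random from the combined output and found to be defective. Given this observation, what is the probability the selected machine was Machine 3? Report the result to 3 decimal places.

P(defective|M1) = 0.349; P(defective|M2) = 0.339; P(defective|M3) = 0.184.
Prior × likelihood for each source: 0.64·0.349=0.2234, 0.14·0.339=0.04746, 0.22·0.184=0.04048. Summing gives P(defective) = 0.31130.
P(Machine 3 | defective) = 0.04048 / 0.31130 = 0.130.

Posterior probability ≈ 0.130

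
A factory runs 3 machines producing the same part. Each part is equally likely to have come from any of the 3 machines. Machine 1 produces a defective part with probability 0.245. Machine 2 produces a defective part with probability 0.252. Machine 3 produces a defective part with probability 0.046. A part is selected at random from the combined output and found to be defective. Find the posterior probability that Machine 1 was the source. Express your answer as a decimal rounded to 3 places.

P(defective|M1) = 0.245; P(defective|M2) = 0.252; P(defective|M3) = 0.046.
Prior × likelihood for each source: 0.333333·0.245=0.08167, 0.333333·0.252=0.08400, 0.333333·0.046=0.01533. Summing gives P(defective) = 0.18100.
P(Machine 1 | defective) = 0.08167 / 0.18100 = 0.451.

Posterior probability ≈ 0.451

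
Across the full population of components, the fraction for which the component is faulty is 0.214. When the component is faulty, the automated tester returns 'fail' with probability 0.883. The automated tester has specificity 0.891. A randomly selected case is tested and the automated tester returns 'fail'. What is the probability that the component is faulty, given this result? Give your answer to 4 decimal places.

P(H | E) ≈ 0.6880

Let H be the event that the component is faulty. P(H) = 0.214, so P(¬H) = 0.786. With E the 'fail' result, P(E|H) = 0.883 and P(E|¬H) = 0.109.
P(E) = 0.883·0.214 + 0.109·0.786 = 0.18896 + 0.085674 = 0.27464.
By Bayes' theorem, P(H|E) = 0.18896 / 0.27464 = 0.6880.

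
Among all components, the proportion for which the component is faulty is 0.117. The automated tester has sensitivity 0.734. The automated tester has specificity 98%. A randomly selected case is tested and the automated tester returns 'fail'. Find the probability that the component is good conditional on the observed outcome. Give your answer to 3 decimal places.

P(¬H | E) ≈ 0.171

Write H for 'the component is faulty'. Prior odds H:¬H = 0.117/0.883 = 0.13250. For the 'fail' outcome, the likelihood ratio is 0.734/0.02 = 36.700.
Posterior odds = 0.13250 × 36.700 = 4.8629, so P(H|E) = 4.8629/(1+4.8629) = 0.829. Then P(¬H|E) = 1 − 0.829 = 0.171.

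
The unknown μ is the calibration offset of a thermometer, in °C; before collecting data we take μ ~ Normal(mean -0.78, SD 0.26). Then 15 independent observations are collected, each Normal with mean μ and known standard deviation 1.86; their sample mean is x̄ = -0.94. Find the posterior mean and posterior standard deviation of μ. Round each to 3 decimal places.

Prior precision 1/τ₀² = 1/0.26² = 14.7929; data precision n/σ² = 15/1.86² = 4.33576.
Posterior precision = 14.7929 + 4.33576 = 19.1287, giving posterior SD = 1/√19.1287 = 0.229.
Posterior mean = (14.7929·-0.78 + 4.33576·-0.94) / 19.1287 = -0.816.

Posterior mean ≈ -0.816; posterior SD ≈ 0.229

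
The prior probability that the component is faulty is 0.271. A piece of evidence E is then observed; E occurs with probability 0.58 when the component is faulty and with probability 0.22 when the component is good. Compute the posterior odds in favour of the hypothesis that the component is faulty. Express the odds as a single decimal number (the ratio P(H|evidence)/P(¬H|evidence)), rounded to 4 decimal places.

Prior odds = 0.271/(1−0.271) = 0.37174. In log-odds, ln(0.37174) = -0.98955.
Add log likelihood ratio: ln(2.6364) = 0.96940.
Posterior log-odds = -0.020154, so posterior odds = exp(-0.020154) = 0.98005.

Posterior odds ≈ 0.9800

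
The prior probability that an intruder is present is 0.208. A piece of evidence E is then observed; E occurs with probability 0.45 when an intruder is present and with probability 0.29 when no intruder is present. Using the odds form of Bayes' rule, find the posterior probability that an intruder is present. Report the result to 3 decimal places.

Posterior probability ≈ 0.290

Prior odds = 0.208/(1−0.208) = 0.26263.
Likelihood ratio for E = 0.45/0.29 = 1.5517.
Posterior odds = prior odds × LR = 0.40752.
Posterior probability = odds/(1+odds) = 0.40752/1.4075 = 0.290.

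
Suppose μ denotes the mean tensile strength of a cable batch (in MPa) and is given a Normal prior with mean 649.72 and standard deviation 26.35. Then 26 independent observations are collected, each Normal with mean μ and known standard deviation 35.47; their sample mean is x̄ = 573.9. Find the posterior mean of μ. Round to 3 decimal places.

With known σ, the Normal prior is conjugate. Weight on the data is w = (n/σ²)/(n/σ² + 1/τ₀²) = 0.0206657/(0.0206657+0.00144025) = 0.93485.
Posterior mean = w·x̄ + (1−w)·μ₀ = 0.93485·573.9 + 0.065152·649.72 = 578.840.

Posterior mean ≈ 578.840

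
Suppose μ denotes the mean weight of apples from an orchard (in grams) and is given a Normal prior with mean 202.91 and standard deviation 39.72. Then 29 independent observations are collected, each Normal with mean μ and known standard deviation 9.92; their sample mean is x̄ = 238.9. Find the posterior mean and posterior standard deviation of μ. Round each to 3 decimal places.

Prior precision 1/τ₀² = 1/39.72² = 0.00063384; data precision n/σ² = 29/9.92² = 0.294696.
Posterior precision = 0.00063384 + 0.294696 = 0.295330, giving posterior SD = 1/√0.295330 = 1.840.
Posterior mean = (0.00063384·202.91 + 0.294696·238.9) / 0.295330 = 238.823.

Posterior mean ≈ 238.823; posterior SD ≈ 1.840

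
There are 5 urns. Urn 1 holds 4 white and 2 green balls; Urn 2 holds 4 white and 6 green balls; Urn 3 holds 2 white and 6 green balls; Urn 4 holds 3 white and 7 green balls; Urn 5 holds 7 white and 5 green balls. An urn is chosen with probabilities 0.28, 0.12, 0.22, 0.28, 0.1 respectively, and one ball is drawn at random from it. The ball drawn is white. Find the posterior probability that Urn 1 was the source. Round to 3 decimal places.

Tabulate prior·likelihood by source: [1] prior 0.28, lik 0.6667, product 0.1867; [2] prior 0.12, lik 0.4, product 0.04800; [3] prior 0.22, lik 0.25, product 0.05500; [4] prior 0.28, lik 0.3, product 0.08400; [5] prior 0.1, lik 0.5833, product 0.05833.
Normalizing constant = 0.43200; the posterior for Urn 1 is its product over the sum, 0.1867/0.43200 = 0.432.

Posterior probability ≈ 0.432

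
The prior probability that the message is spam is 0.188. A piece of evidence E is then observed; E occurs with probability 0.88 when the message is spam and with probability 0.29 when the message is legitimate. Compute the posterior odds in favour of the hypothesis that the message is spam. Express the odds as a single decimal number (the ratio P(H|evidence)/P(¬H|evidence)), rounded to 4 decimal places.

Prior odds = 0.188/(1−0.188) = 0.23153.
Likelihood ratio for E = 0.88/0.29 = 3.0345.
Posterior odds = prior odds × LR = 0.70256.

Posterior odds ≈ 0.7026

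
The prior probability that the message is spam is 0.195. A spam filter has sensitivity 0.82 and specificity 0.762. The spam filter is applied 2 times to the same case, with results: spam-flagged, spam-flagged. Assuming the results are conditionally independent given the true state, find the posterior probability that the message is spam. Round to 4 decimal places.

With H the event that the message is spam, the joint likelihood of the observed sequence is P(data|H) = 0.82·0.82 = 0.67240 and P(data|¬H) = 0.238·0.238 = 0.056644.
Bayes: P(H|data) = 0.195·0.67240 / (0.195·0.67240 + 0.805·0.056644) = 0.13112/0.17672 = 0.7420.

Posterior P(H) ≈ 0.7420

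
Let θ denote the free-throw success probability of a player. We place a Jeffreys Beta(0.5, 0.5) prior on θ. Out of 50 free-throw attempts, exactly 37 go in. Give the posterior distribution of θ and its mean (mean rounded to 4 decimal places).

Posterior: Beta(37.5, 13.5); mean ≈ 0.7353

Observing 37 successes and 13 failures updates Beta(0.5, 0.5) by adding the success and failure counts to the two shape parameters: α = 0.5+37 = 37.5, β = 0.5+13 = 13.5.
Posterior mean = α/(α+β) = 37.5/51 = 0.7353.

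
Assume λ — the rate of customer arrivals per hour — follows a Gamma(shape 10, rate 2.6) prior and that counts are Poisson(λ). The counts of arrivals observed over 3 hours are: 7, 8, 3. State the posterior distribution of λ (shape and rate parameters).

The Poisson likelihood adds the total count to the shape and the number of exposure periods to the rate. Here ∑xᵢ = 18 and n = 3, so shape 10→28 and rate 2.6→5.6.

Posterior: Gamma(shape=28, rate=5.6)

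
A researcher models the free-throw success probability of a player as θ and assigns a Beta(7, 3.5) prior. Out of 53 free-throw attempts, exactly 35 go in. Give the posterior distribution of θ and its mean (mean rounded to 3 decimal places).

The binomial likelihood is conjugate to the Beta prior: with 35 successes and 18 failures, the posterior is Beta(7+35, 3.5+18) = Beta(42, 21.5).
Posterior mean = α/(α+β) = 42/63.5 = 0.661.

Posterior: Beta(42, 21.5); mean ≈ 0.661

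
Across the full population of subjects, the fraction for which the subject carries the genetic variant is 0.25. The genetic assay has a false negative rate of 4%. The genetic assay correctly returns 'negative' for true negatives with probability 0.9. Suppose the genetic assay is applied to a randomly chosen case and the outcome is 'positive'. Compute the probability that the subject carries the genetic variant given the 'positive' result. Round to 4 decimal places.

P(H | E) ≈ 0.7619

Write H for 'the subject carries the genetic variant'. Prior odds H:¬H = 0.25/0.75 = 0.33333. For the 'positive' outcome, the likelihood ratio is 0.96/0.1 = 9.6000.
Posterior odds = 0.33333 × 9.6000 = 3.2000, so P(H|E) = 3.2000/(1+3.2000) = 0.7619.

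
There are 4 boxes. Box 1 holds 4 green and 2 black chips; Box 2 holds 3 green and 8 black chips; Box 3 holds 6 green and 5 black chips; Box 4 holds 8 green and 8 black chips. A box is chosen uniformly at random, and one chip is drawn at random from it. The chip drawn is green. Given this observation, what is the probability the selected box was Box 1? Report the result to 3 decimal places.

P(green|Box 1) = 0.6667; P(green|Box 2) = 0.2727; P(green|Box 3) = 0.5455; P(green|Box 4) = 0.5.
Prior × likelihood for each source: 0.25·0.6667=0.1667, 0.25·0.2727=0.06818, 0.25·0.5455=0.1364, 0.25·0.5=0.1250. Summing gives P(green) = 0.49621.
P(Box 1 | green) = 0.1667 / 0.49621 = 0.336.

Posterior probability ≈ 0.336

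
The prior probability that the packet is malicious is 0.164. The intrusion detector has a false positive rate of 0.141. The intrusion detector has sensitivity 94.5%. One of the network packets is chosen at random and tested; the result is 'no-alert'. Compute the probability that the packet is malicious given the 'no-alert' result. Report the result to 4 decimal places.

P(H | E) ≈ 0.0124

Let H be the event that the packet is malicious. P(H) = 0.164, so P(¬H) = 0.836. With E the 'no-alert' result, P(E|H) = 0.055 and P(E|¬H) = 0.859.
P(E) = 0.055·0.164 + 0.859·0.836 = 0.0090200 + 0.71812 = 0.72714.
By Bayes' theorem, P(H|E) = 0.0090200 / 0.72714 = 0.0124.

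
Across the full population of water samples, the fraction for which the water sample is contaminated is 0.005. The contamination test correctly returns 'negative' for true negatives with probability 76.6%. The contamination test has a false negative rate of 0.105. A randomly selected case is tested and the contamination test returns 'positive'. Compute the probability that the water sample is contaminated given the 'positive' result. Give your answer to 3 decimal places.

P(H | E) ≈ 0.019

Write H for 'the water sample is contaminated'. Prior odds H:¬H = 0.005/0.995 = 0.0050251. For the 'positive' outcome, the likelihood ratio is 0.895/0.234 = 3.8248.
Posterior odds = 0.0050251 × 3.8248 = 0.019220, so P(H|E) = 0.019220/(1+0.019220) = 0.019.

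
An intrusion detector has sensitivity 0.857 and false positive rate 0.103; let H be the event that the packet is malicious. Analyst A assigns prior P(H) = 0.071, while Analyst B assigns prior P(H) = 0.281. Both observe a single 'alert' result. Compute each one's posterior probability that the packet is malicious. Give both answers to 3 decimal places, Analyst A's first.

P('+'|H) = 0.857, P('+'|¬H) = 0.103.
Analyst A: numerator 0.857·0.071 = 0.060847; evidence = 0.060847+0.103·0.929 = 0.15653; posterior = 0.389.
Analyst B: numerator 0.857·0.281 = 0.24082; evidence = 0.24082+0.103·0.719 = 0.31487; posterior = 0.765.

Analyst A: 0.389; Analyst B: 0.765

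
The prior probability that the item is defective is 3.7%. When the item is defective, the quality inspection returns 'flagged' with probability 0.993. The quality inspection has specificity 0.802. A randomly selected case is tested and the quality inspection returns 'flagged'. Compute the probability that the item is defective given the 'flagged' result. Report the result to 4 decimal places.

P(H | E) ≈ 0.1616

Let H be the event that the item is defective. P(H) = 0.037, so P(¬H) = 0.963. With E the 'flagged' result, P(E|H) = 0.993 and P(E|¬H) = 0.198.
P(E) = 0.993·0.037 + 0.198·0.963 = 0.036741 + 0.19067 = 0.22742.
By Bayes' theorem, P(H|E) = 0.036741 / 0.22742 = 0.1616.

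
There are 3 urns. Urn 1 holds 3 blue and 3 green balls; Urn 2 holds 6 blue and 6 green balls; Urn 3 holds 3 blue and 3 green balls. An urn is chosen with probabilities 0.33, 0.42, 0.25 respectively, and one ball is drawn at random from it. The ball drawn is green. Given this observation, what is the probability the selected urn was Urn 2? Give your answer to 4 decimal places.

Tabulate prior·likelihood by source: [1] prior 0.33, lik 0.5, product 0.1650; [2] prior 0.42, lik 0.5, product 0.2100; [3] prior 0.25, lik 0.5, product 0.1250.
Normalizing constant = 0.50000; the posterior for Urn 2 is its product over the sum, 0.2100/0.50000 = 0.4200.

Posterior probability ≈ 0.4200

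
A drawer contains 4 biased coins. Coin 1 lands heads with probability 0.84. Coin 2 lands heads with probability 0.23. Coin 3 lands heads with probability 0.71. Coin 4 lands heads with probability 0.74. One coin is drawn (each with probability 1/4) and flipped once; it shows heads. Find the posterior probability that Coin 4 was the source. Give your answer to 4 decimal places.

Tabulate prior·likelihood by source: [1] prior 0.25, lik 0.84, product 0.2100; [2] prior 0.25, lik 0.23, product 0.05750; [3] prior 0.25, lik 0.71, product 0.1775; [4] prior 0.25, lik 0.74, product 0.1850.
Normalizing constant = 0.63000; the posterior for Coin 4 is its product over the sum, 0.1850/0.63000 = 0.2937.

Posterior probability ≈ 0.2937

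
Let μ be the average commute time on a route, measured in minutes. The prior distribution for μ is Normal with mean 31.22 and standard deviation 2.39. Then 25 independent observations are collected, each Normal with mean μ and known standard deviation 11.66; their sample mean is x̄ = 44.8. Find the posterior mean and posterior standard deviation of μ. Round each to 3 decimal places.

Posterior mean ≈ 38.177; posterior SD ≈ 1.669

With known σ, the Normal prior is conjugate. Weight on the data is w = (n/σ²)/(n/σ² + 1/τ₀²) = 0.183884/(0.183884+0.175067) = 0.51228.
Posterior mean = w·x̄ + (1−w)·μ₀ = 0.51228·44.8 + 0.48772·31.22 = 38.177. Posterior variance = 1/(0.183884+0.175067) = 2.78590, so SD = 1.669.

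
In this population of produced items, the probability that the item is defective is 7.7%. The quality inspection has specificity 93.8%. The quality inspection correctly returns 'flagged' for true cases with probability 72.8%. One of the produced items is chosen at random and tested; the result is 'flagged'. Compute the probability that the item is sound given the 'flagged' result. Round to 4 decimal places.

Let H be the event that the item is defective. P(H) = 0.077, so P(¬H) = 0.923. With E the 'flagged' result, P(E|H) = 0.728 and P(E|¬H) = 0.062.
P(E) = 0.728·0.077 + 0.062·0.923 = 0.056056 + 0.057226 = 0.11328.
By Bayes' theorem, P(H|E) = 0.056056 / 0.11328 = 0.4948. Hence P(¬H|E) = 1 − 0.4948 = 0.5052.

P(¬H | E) ≈ 0.5052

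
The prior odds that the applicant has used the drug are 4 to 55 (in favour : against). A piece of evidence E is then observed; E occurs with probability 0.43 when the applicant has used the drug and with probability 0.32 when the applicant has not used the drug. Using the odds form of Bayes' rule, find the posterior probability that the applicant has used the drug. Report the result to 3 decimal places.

Posterior probability ≈ 0.089

Prior odds = 4/55 = 0.072727.
Likelihood ratio for E = 0.43/0.32 = 1.3438.
Posterior odds = prior odds × LR = 0.097727.
Posterior probability = odds/(1+odds) = 0.097727/1.0977 = 0.089.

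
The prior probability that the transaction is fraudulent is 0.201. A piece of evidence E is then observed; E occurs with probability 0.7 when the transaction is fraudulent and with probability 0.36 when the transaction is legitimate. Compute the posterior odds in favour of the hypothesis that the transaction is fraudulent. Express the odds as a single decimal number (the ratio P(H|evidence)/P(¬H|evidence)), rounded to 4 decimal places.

Posterior odds ≈ 0.4892

Prior odds = 0.201/(1−0.201) = 0.25156.
Likelihood ratio for E = 0.7/0.36 = 1.9444.
Posterior odds = prior odds × LR = 0.48915.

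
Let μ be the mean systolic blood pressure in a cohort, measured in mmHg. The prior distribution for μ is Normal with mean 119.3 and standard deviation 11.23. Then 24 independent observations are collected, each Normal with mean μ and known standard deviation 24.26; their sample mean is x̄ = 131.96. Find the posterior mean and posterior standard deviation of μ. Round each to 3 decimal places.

Posterior mean ≈ 129.899; posterior SD ≈ 4.531

With known σ, the Normal prior is conjugate. Weight on the data is w = (n/σ²)/(n/σ² + 1/τ₀²) = 0.0407783/(0.0407783+0.00792940) = 0.83720.
Posterior mean = w·x̄ + (1−w)·μ₀ = 0.83720·131.96 + 0.16280·119.3 = 129.899. Posterior variance = 1/(0.0407783+0.00792940) = 20.5306, so SD = 4.531.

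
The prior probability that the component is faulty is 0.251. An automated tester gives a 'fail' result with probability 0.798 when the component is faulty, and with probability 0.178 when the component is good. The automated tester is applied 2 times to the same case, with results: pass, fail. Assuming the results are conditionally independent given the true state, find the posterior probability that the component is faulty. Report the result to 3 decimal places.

With H the event that the component is faulty, the joint likelihood of the observed sequence is P(data|H) = 0.202·0.798 = 0.16120 and P(data|¬H) = 0.822·0.178 = 0.14632.
Bayes: P(H|data) = 0.251·0.16120 / (0.251·0.16120 + 0.749·0.14632) = 0.040460/0.15005 = 0.2696.

Posterior P(H) ≈ 0.270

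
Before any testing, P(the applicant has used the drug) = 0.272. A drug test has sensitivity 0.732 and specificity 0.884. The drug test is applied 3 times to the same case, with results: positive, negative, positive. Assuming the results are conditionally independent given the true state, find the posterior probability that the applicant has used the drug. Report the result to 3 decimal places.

Posterior P(H) ≈ 0.819

Let H be the event that the applicant has used the drug; start with P(H) = 0.272. P('positive'|H) = 0.732, P('positive'|¬H) = 0.116.
Update on result 1 ('positive'): P(H) ← 0.732·0.2720 / (0.732·0.2720 + 0.116·0.7280) = 0.19910/0.28355 = 0.7022.
Update on result 2 ('negative'): P(H) ← 0.268·0.7022 / (0.268·0.7022 + 0.884·0.2978) = 0.18818/0.45146 = 0.4168.
Update on result 3 ('positive'): P(H) ← 0.732·0.4168 / (0.732·0.4168 + 0.116·0.5832) = 0.30512/0.37277 = 0.8185.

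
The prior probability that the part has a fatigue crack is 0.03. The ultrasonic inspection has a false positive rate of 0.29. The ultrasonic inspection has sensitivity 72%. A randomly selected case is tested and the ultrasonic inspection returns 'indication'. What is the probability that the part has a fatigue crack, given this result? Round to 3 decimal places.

Write H for 'the part has a fatigue crack'. Prior odds H:¬H = 0.03/0.97 = 0.030928. For the 'indication' outcome, the likelihood ratio is 0.72/0.29 = 2.4828.
Posterior odds = 0.030928 × 2.4828 = 0.076786, so P(H|E) = 0.076786/(1+0.076786) = 0.071.

P(H | E) ≈ 0.071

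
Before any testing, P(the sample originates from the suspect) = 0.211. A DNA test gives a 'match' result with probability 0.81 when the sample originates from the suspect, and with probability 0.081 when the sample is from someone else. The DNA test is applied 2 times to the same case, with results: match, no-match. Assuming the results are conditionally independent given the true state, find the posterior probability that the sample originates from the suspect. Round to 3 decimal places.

With H the event that the sample originates from the suspect, the joint likelihood of the observed sequence is P(data|H) = 0.81·0.19 = 0.15390 and P(data|¬H) = 0.081·0.919 = 0.074439.
Bayes: P(H|data) = 0.211·0.15390 / (0.211·0.15390 + 0.789·0.074439) = 0.032473/0.091205 = 0.3560.

Posterior P(H) ≈ 0.356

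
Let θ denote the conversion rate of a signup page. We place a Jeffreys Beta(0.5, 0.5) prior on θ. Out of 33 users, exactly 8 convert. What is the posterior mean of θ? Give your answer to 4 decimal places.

Observing 8 successes and 25 failures updates Beta(0.5, 0.5) by adding the success and failure counts to the two shape parameters: α = 0.5+8 = 8.5, β = 0.5+25 = 25.5.
Posterior mean = α/(α+β) = 8.5/34 = 0.2500.

Posterior mean ≈ 0.2500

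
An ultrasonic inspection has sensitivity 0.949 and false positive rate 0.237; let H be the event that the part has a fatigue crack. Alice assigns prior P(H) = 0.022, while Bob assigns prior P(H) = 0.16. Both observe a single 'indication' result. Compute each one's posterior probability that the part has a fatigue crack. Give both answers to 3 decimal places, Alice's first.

P('+'|H) = 0.949, P('+'|¬H) = 0.237.
Alice: numerator 0.949·0.022 = 0.020878; evidence = 0.020878+0.237·0.978 = 0.25266; posterior = 0.083.
Bob: numerator 0.949·0.16 = 0.15184; evidence = 0.15184+0.237·0.84 = 0.35092; posterior = 0.433.

Alice: 0.083; Bob: 0.433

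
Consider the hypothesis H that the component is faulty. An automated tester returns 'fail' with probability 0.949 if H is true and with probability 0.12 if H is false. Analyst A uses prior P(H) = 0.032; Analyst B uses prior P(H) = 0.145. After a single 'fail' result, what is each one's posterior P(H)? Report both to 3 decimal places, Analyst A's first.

Analyst A: 0.207; Analyst B: 0.573

P('+'|H) = 0.949, P('+'|¬H) = 0.12.
Analyst A: numerator 0.949·0.032 = 0.030368; evidence = 0.030368+0.12·0.968 = 0.14653; posterior = 0.207.
Analyst B: numerator 0.949·0.145 = 0.13760; evidence = 0.13760+0.12·0.855 = 0.24020; posterior = 0.573.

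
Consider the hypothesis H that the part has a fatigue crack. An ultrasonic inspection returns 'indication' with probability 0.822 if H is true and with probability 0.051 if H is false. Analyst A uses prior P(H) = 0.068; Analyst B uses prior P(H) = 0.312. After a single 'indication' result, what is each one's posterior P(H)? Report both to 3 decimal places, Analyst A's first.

P('+'|H) = 0.822, P('+'|¬H) = 0.051.
Analyst A: numerator 0.822·0.068 = 0.055896; evidence = 0.055896+0.051·0.932 = 0.10343; posterior = 0.540.
Analyst B: numerator 0.822·0.312 = 0.25646; evidence = 0.25646+0.051·0.688 = 0.29155; posterior = 0.880.

Analyst A: 0.540; Analyst B: 0.880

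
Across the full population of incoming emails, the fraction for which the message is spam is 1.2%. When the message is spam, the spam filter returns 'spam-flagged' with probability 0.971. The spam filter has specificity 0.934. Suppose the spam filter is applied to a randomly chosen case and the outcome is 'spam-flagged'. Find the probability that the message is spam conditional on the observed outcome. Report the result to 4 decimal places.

Write H for 'the message is spam'. Prior odds H:¬H = 0.012/0.988 = 0.012146. For the 'spam-flagged' outcome, the likelihood ratio is 0.971/0.066 = 14.712.
Posterior odds = 0.012146 × 14.712 = 0.17869, so P(H|E) = 0.17869/(1+0.17869) = 0.1516.

P(H | E) ≈ 0.1516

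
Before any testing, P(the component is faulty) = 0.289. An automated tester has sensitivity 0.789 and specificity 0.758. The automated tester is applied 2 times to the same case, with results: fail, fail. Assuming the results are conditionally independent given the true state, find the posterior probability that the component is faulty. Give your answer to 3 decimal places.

Posterior P(H) ≈ 0.812

With H the event that the component is faulty, the joint likelihood of the observed sequence is P(data|H) = 0.789·0.789 = 0.62252 and P(data|¬H) = 0.242·0.242 = 0.058564.
Bayes: P(H|data) = 0.289·0.62252 / (0.289·0.62252 + 0.711·0.058564) = 0.17991/0.22155 = 0.8121.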